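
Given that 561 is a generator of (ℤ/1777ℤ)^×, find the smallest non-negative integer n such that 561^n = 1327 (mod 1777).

1326

Baby-step giant-step with m = ceil(sqrt(1776)) = 43.
Baby table (561^j mod 1777 for j=0..42):
  0:1  1:561  2:192  3:1092  4:1324  5:1755  6:97  7:1107
  8:854  9:1081  10:484  11:1420  12:524  13:759  14:1096  15:14
  16:746  17:911  18:1072  19:766  20:1469  21:1358  22:1282  23:1294
  24:918  25:1445  26:333  27:228  28:1741  29:1128  30:196  31:1559
  32:315  33:792  34:62  35:1019  36:1242  37:178  38:346  39:413
  40:683  41:1108  42:1415
Giant step factor: 561^(-43) ≡ 342 (mod 1777).
Scan 1327·342^i mod 1777 for i = 0, 1, …:
  i=0: 1327   i=1: 699   i=2: 940   i=3: 1620
  i=4: 1393   i=5: 170   i=6: 1276   i=7: 1027
  i=8: 1165   i=9: 382     …   i=29: 1313
  i=30: 1242
Match at i=30, j=36: n = 30·43 + 36 = 1326.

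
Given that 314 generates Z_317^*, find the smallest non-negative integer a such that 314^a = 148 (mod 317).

196

Baby-step giant-step with m = ceil(sqrt(316)) = 18.
Baby table (314^j mod 317 for j=0..17):
  0:1  1:314  2:9  3:290  4:81  5:74  6:95  7:32
  8:221  9:288  10:87  11:56  12:149  13:187  14:73  15:98
  16:23  17:248
Giant step factor: 314^(-18) ≡ 268 (mod 317).
Scan 148·268^i mod 317 for i = 0, 1, …:
  i=0: 148   i=1: 39   i=2: 308   i=3: 124
  i=4: 264   i=5: 61   i=6: 181   i=7: 7
  i=8: 291   i=9: 6   i=10: 23
Match at i=10, j=16: a = 10·18 + 16 = 196.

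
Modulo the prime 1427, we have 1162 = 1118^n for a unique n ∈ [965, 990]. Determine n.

Compute 1118^965 mod 1427 = 241, then multiply by 1118 repeatedly:
  1118^965=241  1118^966=1162
Found 1162 at exponent 966.

966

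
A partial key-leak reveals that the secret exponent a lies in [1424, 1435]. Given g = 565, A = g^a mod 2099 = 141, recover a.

1430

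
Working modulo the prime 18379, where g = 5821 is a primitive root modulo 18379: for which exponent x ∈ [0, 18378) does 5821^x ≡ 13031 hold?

9493

Baby-step giant-step with m = ceil(sqrt(18378)) = 136.
Baby table (5821^j mod 18379 for j=0..135):
  0:1  1:5821  2:11544  3:4000  4:16186  5:7952  6:10270  7:13162
  8:12330  9:2935  10:10544  11:9143  12:14198  13:14574  14:16169  15:890
  16:16191  17:299  18:12853  19:14783  20:1365  21:5937  22:6757  23:1437
  24:2332  25:10870  26:13752  27:9847  28:13665  29:18032  30:1803  31:854
  32:8804  33:7432  34:15885  35:1836  36:9157  37:3797  38:10779  39:17032
  40:6946  41:17245  42:15426  43:13331  44:3613  45:5697  46:6521  47:6106
  48:16419  49:4199  50:16688  51:7833  52:15973  53:17851  54:14184  55:6596
  56:1585  57:27  58:10135  59:17624  60:16105  61:14305  62:12535  63:1605
  64:6173  65:2088  66:5729  67:9003  68:7934  69:15766  70:7539  71:13846
  72:5651  73:14440  74:8073  75:16209  76:13182  77:97  78:13267  79:17028
  80:2041  81:7827  82:17805  83:3724  84:8563  85:1375  86:9010  87:11923
  88:4679  89:17160  90:16874  91:6178  92:12814  93:8312  94:10624  95:15348
  96:389  97:3752  98:6140  99:12164  100:10736  101:5656  102:6787  103:10656
  104:17830  105:2217  106:3099  107:9480  108:9322  109:8554  110:4123  111:15388
  112:12681  113:6037  114:729  115:16339  116:16373  117:12118  118:276  119:7623
  120:6577  121:1260  122:1239  123:7651  124:4154  125:12049  126:2965  127:1384
  128:6262  129:5545  130:3921  131:15802  132:14926  133:6713  134:2619  135:9008
Giant step factor: 5821^(-136) ≡ 11446 (mod 18379).
Scan 13031·11446^i mod 18379 for i = 0, 1, …:
  i=0: 13031   i=1: 7241   i=2: 9575   i=3: 1473
  i=4: 6415   i=5: 1985   i=6: 3866   i=7: 11983
  i=8: 13320   i=9: 6915     …   i=68: 14404
  i=69: 8554
Match at i=69, j=109: x = 69·136 + 109 = 9493.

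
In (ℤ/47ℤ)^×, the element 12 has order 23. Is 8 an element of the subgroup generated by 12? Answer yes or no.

yes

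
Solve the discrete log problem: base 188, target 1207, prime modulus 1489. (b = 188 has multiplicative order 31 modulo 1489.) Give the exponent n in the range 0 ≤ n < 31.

6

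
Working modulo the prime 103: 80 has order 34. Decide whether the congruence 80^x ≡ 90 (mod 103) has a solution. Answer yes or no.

yes

90 ∈ ⟨80⟩ iff 90^34 ≡ 1 (mod 103), since |⟨80⟩| = 34.
90^34 mod 103 = 1.
Since 1 = 1, 90 lies in the subgroup.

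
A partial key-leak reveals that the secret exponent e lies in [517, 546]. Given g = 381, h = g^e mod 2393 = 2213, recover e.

Compute 381^517 mod 2393 = 655, then multiply by 381 repeatedly:
  381^517=655  381^518=683  381^519=1779  381^520=580  381^521=824
  381^522=461  381^523=952  381^524=1369  381^525=2308  381^526=1117
  381^527=2016  381^528=2336  381^529=2213
Found 2213 at exponent 529.

529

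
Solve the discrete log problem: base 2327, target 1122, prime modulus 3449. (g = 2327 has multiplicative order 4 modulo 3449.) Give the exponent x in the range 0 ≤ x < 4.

3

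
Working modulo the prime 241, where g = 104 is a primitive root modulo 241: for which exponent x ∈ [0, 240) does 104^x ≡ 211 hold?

150

Baby-step giant-step with m = ceil(sqrt(240)) = 16.
Baby table (104^j mod 241 for j=0..15):
  0:1  1:104  2:212  3:117  4:118  5:222  6:193  7:69
  8:187  9:168  10:120  11:189  12:135  13:62  14:182  15:130
Giant step factor: 104^(-16) ≡ 231 (mod 241).
Scan 211·231^i mod 241 for i = 0, 1, …:
  i=0: 211   i=1: 59   i=2: 133   i=3: 116
  i=4: 45   i=5: 32   i=6: 162   i=7: 67
  i=8: 53   i=9: 193
Match at i=9, j=6: x = 9·16 + 6 = 150.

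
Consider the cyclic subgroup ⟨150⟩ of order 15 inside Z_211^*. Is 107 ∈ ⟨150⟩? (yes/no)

yes

107 ∈ ⟨150⟩ iff 107^15 ≡ 1 (mod 211), since |⟨150⟩| = 15.
107^15 mod 211 = 1.
Since 1 = 1, 107 lies in the subgroup.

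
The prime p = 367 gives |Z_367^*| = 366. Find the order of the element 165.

The order of 165 must divide p − 1 = 366 = 2 · 3 · 61.
Divisors: 1, 2, 3, 6, 61, 122, 183, 366.
Check each in increasing order: 165^1 ≡ 165;  165^2 ≡ 67;  165^3 ≡ 45;  165^6 ≡ 190;  165^61 ≡ 284;  165^122 ≡ 283;  165^183 ≡ 366;  165^366 ≡ 1.
Smallest exponent giving 1 is 366.

366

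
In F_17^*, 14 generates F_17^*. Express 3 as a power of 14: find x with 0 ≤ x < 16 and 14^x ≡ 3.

Successive powers of 14 modulo 17:
  14^0=1  14^1=14  14^2=9  14^3=7  14^4=13  14^5=12
  14^6=15  14^7=6  14^8=16  14^9=3
So 14^9 ≡ 3 (mod 17), giving x = 9.

9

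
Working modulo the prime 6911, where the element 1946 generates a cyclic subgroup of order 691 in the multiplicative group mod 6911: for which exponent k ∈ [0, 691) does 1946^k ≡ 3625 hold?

633

Baby-step giant-step with m = ceil(sqrt(691)) = 27.
Baby table (1946^j mod 6911 for j=0..26):
  0:1  1:1946  2:6599  3:1016  4:590  5:914  6:2517  7:5094
  8:2550  9:202  10:6076  11:6086  12:4813  13:1693  14:4942  15:3931
  16:6160  17:3686  18:6249  19:4105  20:6125  21:4686  22:3347  23:3100
  24:6208  25:340  26:5095
Giant step factor: 1946^(-27) ≡ 6642 (mod 6911).
Scan 3625·6642^i mod 6911 for i = 0, 1, …:
  i=0: 3625   i=1: 6237   i=2: 1620   i=3: 6524
  i=4: 438   i=5: 6576   i=6: 272   i=7: 2853
  i=8: 6575   i=9: 541     …   i=22: 907
  i=23: 4813
Match at i=23, j=12: k = 23·27 + 12 = 633.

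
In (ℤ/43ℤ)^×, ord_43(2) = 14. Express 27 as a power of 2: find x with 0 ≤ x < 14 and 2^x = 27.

Successive powers of 2 modulo 43:
  2^0=1  2^1=2  2^2=4  2^3=8  2^4=16  2^5=32
  2^6=21  2^7=42  2^8=41  2^9=39  2^10=35  2^11=27
So 2^11 ≡ 27 (mod 43), giving x = 11.

11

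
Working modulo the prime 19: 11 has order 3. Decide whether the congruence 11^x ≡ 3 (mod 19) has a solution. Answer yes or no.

no

⟨11⟩ has order 3; its elements mod 19 are {1, 7, 11}.
3 is not in this set.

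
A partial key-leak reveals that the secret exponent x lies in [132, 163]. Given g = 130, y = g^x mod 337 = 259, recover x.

146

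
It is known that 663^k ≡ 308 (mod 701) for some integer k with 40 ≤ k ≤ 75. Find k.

47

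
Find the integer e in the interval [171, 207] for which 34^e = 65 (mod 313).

Compute 34^171 mod 313 = 257, then multiply by 34 repeatedly:
  34^171=257  34^172=287  34^173=55  34^174=305  34^175=41
  34^176=142  34^177=133  34^178=140  34^179=65
Found 65 at exponent 179.

179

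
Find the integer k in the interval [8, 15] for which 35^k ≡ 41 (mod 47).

13

Compute 35^8 mod 47 = 34, then multiply by 35 repeatedly:
  35^8=34  35^9=15  35^10=8  35^11=45  35^12=24
  35^13=41
Found 41 at exponent 13.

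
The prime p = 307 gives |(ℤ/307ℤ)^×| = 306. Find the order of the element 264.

153

The order of 264 must divide p − 1 = 306 = 2 · 3^2 · 17.
Divisors: 1, 2, 3, 6, 9, 17, 18, 34, 51, 102, 153, 306.
Check each in increasing order: 264^1 ≡ 264;  264^2 ≡ 7;  264^3 ≡ 6;  264^6 ≡ 36;  264^9 ≡ 216;  264^17 ≡ 93;  264^18 ≡ 299;  264^34 ≡ 53;  264^51 ≡ 17;  264^102 ≡ 289;  264^153 ≡ 1.
Smallest exponent giving 1 is 153.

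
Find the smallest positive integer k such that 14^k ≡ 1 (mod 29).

The order of 14 must divide p − 1 = 28 = 2^2 · 7.
Divisors: 1, 2, 4, 7, 14, 28.
Check each in increasing order: 14^1 ≡ 14;  14^2 ≡ 22;  14^4 ≡ 20;  14^7 ≡ 12;  14^14 ≡ 28;  14^28 ≡ 1.
Smallest exponent giving 1 is 28.

28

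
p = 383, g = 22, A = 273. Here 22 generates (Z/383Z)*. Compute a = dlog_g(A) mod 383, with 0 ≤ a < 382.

37

Baby-step giant-step with m = ceil(sqrt(382)) = 20.
Baby table (22^j mod 383 for j=0..19):
  0:1  1:22  2:101  3:307  4:243  5:367  6:31  7:299
  8:67  9:325  10:256  11:270  12:195  13:77  14:162  15:117
  16:276  17:327  18:300  19:89
Giant step factor: 22^(-20) ≡ 98 (mod 383).
Scan 273·98^i mod 383 for i = 0, 1, …:
  i=0: 273   i=1: 327
Match at i=1, j=17: a = 1·20 + 17 = 37.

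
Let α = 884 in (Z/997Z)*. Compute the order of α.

The order of 884 must divide p − 1 = 996 = 2^2 · 3 · 83.
Divisors: 1, 2, 3, 4, 6, 12, 83, 166, 249, 332, 498, 996.
Check each in increasing order: 884^1 ≡ 884;  884^2 ≡ 805;  884^3 ≡ 759;  884^4 ≡ 972;  884^6 ≡ 812;  884^12 ≡ 327;  884^83 ≡ 836;  884^166 ≡ 996;  884^249 ≡ 161;  884^332 ≡ 1.
Smallest exponent giving 1 is 332.

332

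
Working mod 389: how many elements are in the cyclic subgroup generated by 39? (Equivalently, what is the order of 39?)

The order of 39 must divide p − 1 = 388 = 2^2 · 97.
Divisors: 1, 2, 4, 97, 194, 388.
Check each in increasing order: 39^1 ≡ 39;  39^2 ≡ 354;  39^4 ≡ 58;  39^97 ≡ 274;  39^194 ≡ 388;  39^388 ≡ 1.
Smallest exponent giving 1 is 388.

388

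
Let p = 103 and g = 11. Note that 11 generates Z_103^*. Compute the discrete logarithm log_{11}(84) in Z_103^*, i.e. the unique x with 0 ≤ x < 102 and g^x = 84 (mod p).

59

Baby-step giant-step with m = ceil(sqrt(102)) = 11.
Baby table (11^j mod 103 for j=0..10):
  0:1  1:11  2:18  3:95  4:15  5:62  6:64  7:86
  8:19  9:3  10:33
Giant step factor: 11^(-11) ≡ 21 (mod 103).
Scan 84·21^i mod 103 for i = 0, 1, …:
  i=0: 84   i=1: 13   i=2: 67   i=3: 68
  i=4: 89   i=5: 15
Match at i=5, j=4: x = 5·11 + 4 = 59.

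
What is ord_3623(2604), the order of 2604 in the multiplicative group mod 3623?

3622

The order of 2604 must divide p − 1 = 3622 = 2 · 1811.
Divisors: 1, 2, 1811, 3622.
Check each in increasing order: 2604^1 ≡ 2604;  2604^2 ≡ 2183;  2604^1811 ≡ 3622;  2604^3622 ≡ 1.
Smallest exponent giving 1 is 3622.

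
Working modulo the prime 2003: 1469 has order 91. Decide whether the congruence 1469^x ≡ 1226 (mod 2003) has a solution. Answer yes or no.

1226 ∈ ⟨1469⟩ iff 1226^91 ≡ 1 (mod 2003), since |⟨1469⟩| = 91.
1226^91 mod 2003 = 1318.
Since 1318 ≠ 1, 1226 does not lie in the subgroup.

no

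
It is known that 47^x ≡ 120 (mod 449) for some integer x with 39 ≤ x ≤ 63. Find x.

53

Compute 47^39 mod 449 = 420, then multiply by 47 repeatedly:
  47^39=420  47^40=433  47^41=146  47^42=127  47^43=132
  47^44=367  47^45=187  47^46=258  47^47=3  47^48=141
  47^49=341  47^50=312  47^51=296  47^52=442  47^53=120
Found 120 at exponent 53.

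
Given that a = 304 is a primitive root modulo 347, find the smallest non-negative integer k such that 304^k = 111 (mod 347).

Baby-step giant-step with m = ceil(sqrt(346)) = 19.
Baby table (304^j mod 347 for j=0..18):
  0:1  1:304  2:114  3:303  4:157  5:189  6:201  7:32
  8:12  9:178  10:327  11:166  12:149  13:186  14:330  15:37
  16:144  17:54  18:107
Giant step factor: 304^(-19) ≡ 320 (mod 347).
Scan 111·320^i mod 347 for i = 0, 1, …:
  i=0: 111   i=1: 126   i=2: 68   i=3: 246
  i=4: 298   i=5: 282   i=6: 20   i=7: 154
  i=8: 6   i=9: 185     …   i=14: 123
  i=15: 149
Match at i=15, j=12: k = 15·19 + 12 = 297.

297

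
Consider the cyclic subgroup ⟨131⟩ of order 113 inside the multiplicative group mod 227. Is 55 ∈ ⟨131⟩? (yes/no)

no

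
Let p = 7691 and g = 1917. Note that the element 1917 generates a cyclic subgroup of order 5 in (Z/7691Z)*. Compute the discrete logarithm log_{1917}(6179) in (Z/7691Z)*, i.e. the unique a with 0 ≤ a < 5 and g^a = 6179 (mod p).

3

Successive powers of 1917 modulo 7691:
  1917^0=1  1917^1=1917  1917^2=6282  1917^3=6179
So 1917^3 ≡ 6179 (mod 7691), giving a = 3.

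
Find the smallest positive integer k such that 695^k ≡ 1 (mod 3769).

The order of 695 must divide p − 1 = 3768 = 2^3 · 3 · 157.
Divisors: 1, 2, 3, 4, 6, 8, 12, 24, 157, 314, 471, 628, 942, 1256, 1884, 3768.
Check each in increasing order: 695^1 ≡ 695;  695^2 ≡ 593;  695^3 ≡ 1314;  695^4 ≡ 1132;  695^6 ≡ 394;  695^8 ≡ 3733;  695^12 ≡ 707;  695^24 ≡ 2341;  695^157 ≡ 463;  695^314 ≡ 3305;  695^471 ≡ 1.
Smallest exponent giving 1 is 471.

471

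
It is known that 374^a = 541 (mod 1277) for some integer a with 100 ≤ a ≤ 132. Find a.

Compute 374^100 mod 1277 = 1228, then multiply by 374 repeatedly:
  374^100=1228  374^101=829  374^102=1012  374^103=496  374^104=339
  374^105=363  374^106=400  374^107=191  374^108=1199  374^109=199
  374^110=360  374^111=555  374^112=696  374^113=1073  374^114=324
  374^115=1138  374^116=371  374^117=838  374^118=547  374^119=258
  374^120=717  374^121=1265  374^122=620  374^123=743  374^124=773
  374^125=500  374^126=558  374^127=541
Found 541 at exponent 127.

127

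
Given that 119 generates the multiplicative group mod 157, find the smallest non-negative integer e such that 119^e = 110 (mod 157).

Baby-step giant-step with m = ceil(sqrt(156)) = 13.
Baby table (119^j mod 157 for j=0..12):
  0:1  1:119  2:31  3:78  4:19  5:63  6:118  7:69
  8:47  9:98  10:44  11:55  12:108
Giant step factor: 119^(-13) ≡ 107 (mod 157).
Scan 110·107^i mod 157 for i = 0, 1, …:
  i=0: 110   i=1: 152   i=2: 93   i=3: 60
  i=4: 140   i=5: 65   i=6: 47
Match at i=6, j=8: e = 6·13 + 8 = 86.

86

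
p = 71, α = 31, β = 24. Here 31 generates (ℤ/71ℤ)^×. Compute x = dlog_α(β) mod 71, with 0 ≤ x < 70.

4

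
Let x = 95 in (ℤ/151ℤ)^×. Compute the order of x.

The order of 95 must divide p − 1 = 150 = 2 · 3 · 5^2.
Divisors: 1, 2, 3, 5, 6, 10, 15, 25, 30, 50, 75, 150.
Check each in increasing order: 95^1 ≡ 95;  95^2 ≡ 116;  95^3 ≡ 148;  95^5 ≡ 105;  95^6 ≡ 9;  95^10 ≡ 2;  95^15 ≡ 59;  95^25 ≡ 118;  95^30 ≡ 8;  95^50 ≡ 32;  95^75 ≡ 1.
Smallest exponent giving 1 is 75.

75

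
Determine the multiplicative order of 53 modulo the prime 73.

The order of 53 must divide p − 1 = 72 = 2^3 · 3^2.
Divisors: 1, 2, 3, 4, 6, 8, 9, 12, 18, 24, 36, 72.
Check each in increasing order: 53^1 ≡ 53;  53^2 ≡ 35;  53^3 ≡ 30;  53^4 ≡ 57;  53^6 ≡ 24;  53^8 ≡ 37;  53^9 ≡ 63;  53^12 ≡ 65;  53^18 ≡ 27;  53^24 ≡ 64;  53^36 ≡ 72;  53^72 ≡ 1.
Smallest exponent giving 1 is 72.

72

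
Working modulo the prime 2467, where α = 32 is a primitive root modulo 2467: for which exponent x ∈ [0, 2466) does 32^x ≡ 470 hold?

Baby-step giant-step with m = ceil(sqrt(2466)) = 50.
Baby table (32^j mod 2467 for j=0..49):
  0:1  1:32  2:1024  3:697  4:101  5:765  6:2277  7:1321
  8:333  9:788  10:546  11:203  12:1562  13:644  14:872  15:767
  16:2341  17:902  18:1727  19:990  20:2076  21:2290  22:1737  23:1310
  24:2448  25:1859  26:280  27:1559  28:548  29:267  30:1143  31:2038
  32:1074  33:2297  34:1961  35:1077  36:2393  37:99  38:701  39:229
  40:2394  41:131  42:1725  43:926  44:28  45:896  46:1535  47:2247
  48:361  49:1684
Giant step factor: 32^(-50) ≡ 2320 (mod 2467).
Scan 470·2320^i mod 2467 for i = 0, 1, …:
  i=0: 470   i=1: 2453   i=2: 2058   i=3: 915
  i=4: 1180   i=5: 1697   i=6: 2175   i=7: 985
  i=8: 758   i=9: 2056     …   i=35: 439
  i=36: 2076
Match at i=36, j=20: x = 36·50 + 20 = 1820.

1820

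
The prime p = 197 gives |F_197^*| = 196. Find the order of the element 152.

196

The order of 152 must divide p − 1 = 196 = 2^2 · 7^2.
Divisors: 1, 2, 4, 7, 14, 28, 49, 98, 196.
Check each in increasing order: 152^1 ≡ 152;  152^2 ≡ 55;  152^4 ≡ 70;  152^7 ≡ 110;  152^14 ≡ 83;  152^28 ≡ 191;  152^49 ≡ 183;  152^98 ≡ 196;  152^196 ≡ 1.
Smallest exponent giving 1 is 196.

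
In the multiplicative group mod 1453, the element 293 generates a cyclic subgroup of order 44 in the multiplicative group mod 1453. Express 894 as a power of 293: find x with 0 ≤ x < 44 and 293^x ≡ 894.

27

Baby-step giant-step with m = ceil(sqrt(44)) = 7.
Baby table (293^j mod 1453 for j=0..6):
  0:1  1:293  2:122  3:874  4:354  5:559  6:1051
Giant step factor: 293^(-7) ≡ 1328 (mod 1453).
Scan 894·1328^i mod 1453 for i = 0, 1, …:
  i=0: 894   i=1: 131   i=2: 1061   i=3: 1051
Match at i=3, j=6: x = 3·7 + 6 = 27.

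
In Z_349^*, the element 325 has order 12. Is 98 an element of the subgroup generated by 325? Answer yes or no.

no

⟨325⟩ has order 12; its elements mod 349 are {1, 24, 122, 123, 136, 160, 189, 213, 226, 227, 325, 348}.
98 is not in this set.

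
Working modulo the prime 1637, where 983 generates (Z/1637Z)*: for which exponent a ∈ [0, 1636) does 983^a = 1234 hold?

956

Baby-step giant-step with m = ceil(sqrt(1636)) = 41.
Baby table (983^j mod 1637 for j=0..40):
  0:1  1:983  2:459  3:1022  4:1145  5:916  6:78  7:1372
  8:1425  9:1140  10:912  11:1057  12:1173  13:611  14:1471  15:522
  16:745  17:596  18:1459  19:185  20:148  21:1428  22:815  23:652
  24:849  25:1334  26:85  27:68  28:1364  29:109  30:742  31:921
  32:82  33:393  34:1624  35:317  36:581  37:1447  38:1485  39:1188
  40:623
Giant step factor: 983^(-41) ≡ 785 (mod 1637).
Scan 1234·785^i mod 1637 for i = 0, 1, …:
  i=0: 1234   i=1: 1223   i=2: 773   i=3: 1115
  i=4: 1117   i=5: 1050   i=6: 839   i=7: 541
  i=8: 702   i=9: 1038     …   i=22: 1350
  i=23: 611
Match at i=23, j=13: a = 23·41 + 13 = 956.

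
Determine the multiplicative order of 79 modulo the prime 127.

63

The order of 79 must divide p − 1 = 126 = 2 · 3^2 · 7.
Divisors: 1, 2, 3, 6, 7, 9, 14, 18, 21, 42, 63, 126.
Check each in increasing order: 79^1 ≡ 79;  79^2 ≡ 18;  79^3 ≡ 25;  79^6 ≡ 117;  79^7 ≡ 99;  79^9 ≡ 4;  79^14 ≡ 22;  79^18 ≡ 16;  79^21 ≡ 19;  79^42 ≡ 107;  79^63 ≡ 1.
Smallest exponent giving 1 is 63.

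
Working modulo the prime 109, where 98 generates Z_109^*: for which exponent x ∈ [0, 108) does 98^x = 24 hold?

Baby-step giant-step with m = ceil(sqrt(108)) = 11.
Baby table (98^j mod 109 for j=0..10):
  0:1  1:98  2:12  3:86  4:35  5:51  6:93  7:67
  8:26  9:41  10:94
Giant step factor: 98^(-11) ≡ 37 (mod 109).
Scan 24·37^i mod 109 for i = 0, 1, …:
  i=0: 24   i=1: 16   i=2: 47   i=3: 104
  i=4: 33   i=5: 22   i=6: 51
Match at i=6, j=5: x = 6·11 + 5 = 71.

71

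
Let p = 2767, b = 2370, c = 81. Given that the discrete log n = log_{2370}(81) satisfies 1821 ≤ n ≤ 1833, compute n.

1828

Compute 2370^1821 mod 2767 = 1640, then multiply by 2370 repeatedly:
  2370^1821=1640  2370^1822=1932  2370^1823=2222  2370^1824=539  2370^1825=1843
  2370^1826=1584  2370^1827=2028  2370^1828=81
Found 81 at exponent 1828.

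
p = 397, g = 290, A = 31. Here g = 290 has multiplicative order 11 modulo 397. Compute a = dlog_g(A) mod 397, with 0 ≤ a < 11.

Successive powers of 290 modulo 397:
  290^0=1  290^1=290  290^2=333  290^3=99  290^4=126  290^5=16
  290^6=273  290^7=167  290^8=393  290^9=31
So 290^9 ≡ 31 (mod 397), giving a = 9.

9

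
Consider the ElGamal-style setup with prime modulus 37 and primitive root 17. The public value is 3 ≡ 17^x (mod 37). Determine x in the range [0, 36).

14

Successive powers of 17 modulo 37:
  17^0=1  17^1=17  17^2=30  17^3=29  17^4=12  17^5=19
  17^6=27  17^7=15  17^8=33  17^9=6  17^10=28  17^11=32
  17^12=26  17^13=35  17^14=3
So 17^14 ≡ 3 (mod 37), giving x = 14.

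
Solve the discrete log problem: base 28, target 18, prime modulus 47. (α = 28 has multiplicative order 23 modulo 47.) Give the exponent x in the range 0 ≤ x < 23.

11

Successive powers of 28 modulo 47:
  28^0=1  28^1=28  28^2=32  28^3=3  28^4=37  28^5=2
  28^6=9  28^7=17  28^8=6  28^9=27  28^10=4  28^11=18
So 28^11 ≡ 18 (mod 47), giving x = 11.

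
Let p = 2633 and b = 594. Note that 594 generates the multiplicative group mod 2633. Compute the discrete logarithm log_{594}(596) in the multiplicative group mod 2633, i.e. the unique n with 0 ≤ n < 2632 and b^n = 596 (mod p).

Baby-step giant-step with m = ceil(sqrt(2632)) = 52.
Baby table (594^j mod 2633 for j=0..51):
  0:1  1:594  2:14  3:417  4:196  5:572  6:111  7:109
  8:1554  9:1526  10:692  11:300  12:1789  13:1567  14:1349  15:874
  16:455  17:1704  18:1104  19:159  20:2291  21:2226  22:478  23:2201
  24:1426  25:1851  26:1533  27:2217  28:398  29:2075  30:306  31:87
  32:1651  33:1218  34:2050  35:1254  36:2370  37:1758  38:1584  39:915
  40:1112  41:2278  42:2403  43:296  44:2046  45:1511  46:2314  47:90
  48:800  49:1260  50:668  51:1842
Giant step factor: 594^(-52) ≡ 1466 (mod 2633).
Scan 596·1466^i mod 2633 for i = 0, 1, …:
  i=0: 596   i=1: 2213   i=2: 402   i=3: 2173
  i=4: 2321   i=5: 750   i=6: 1539   i=7: 2326
  i=8: 181   i=9: 2046
Match at i=9, j=44: n = 9·52 + 44 = 512.

512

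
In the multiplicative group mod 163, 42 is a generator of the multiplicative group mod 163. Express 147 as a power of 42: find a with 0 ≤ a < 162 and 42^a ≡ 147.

19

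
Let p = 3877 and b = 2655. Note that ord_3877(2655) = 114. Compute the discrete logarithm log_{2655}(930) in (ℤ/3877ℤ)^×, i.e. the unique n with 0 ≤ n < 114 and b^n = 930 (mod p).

26

Successive powers of 2655 modulo 3877:
  2655^0=1  2655^1=2655  2655^2=639  2655^3=2296  2655^4=1236  2655^5=1638
  2655^6=2773  2655^7=3769  2655^8=158  2655^9=774  2655^10=160  2655^11=2207
  2655^12=1438  2655^13=2922  2655^14=33  2655^15=2321  2655^16=1702  2655^17=2105
  2655^18=2018  2655^19=3653  2655^20=2338  2655^21=313  2655^22=1337  2655^23=2280
  2655^24=1403  2655^25=3045  2655^26=930
So 2655^26 ≡ 930 (mod 3877), giving n = 26.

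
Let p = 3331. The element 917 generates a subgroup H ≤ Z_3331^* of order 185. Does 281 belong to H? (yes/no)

no

281 ∈ ⟨917⟩ iff 281^185 ≡ 1 (mod 3331), since |⟨917⟩| = 185.
281^185 mod 3331 = 1464.
Since 1464 ≠ 1, 281 does not lie in the subgroup.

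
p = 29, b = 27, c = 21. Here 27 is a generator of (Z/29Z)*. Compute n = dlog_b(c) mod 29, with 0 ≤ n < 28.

3

Successive powers of 27 modulo 29:
  27^0=1  27^1=27  27^2=4  27^3=21
So 27^3 ≡ 21 (mod 29), giving n = 3.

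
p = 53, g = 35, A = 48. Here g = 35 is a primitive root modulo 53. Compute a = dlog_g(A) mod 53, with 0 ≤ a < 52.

Baby-step giant-step with m = ceil(sqrt(52)) = 8.
Baby table (35^j mod 53 for j=0..7):
  0:1  1:35  2:6  3:51  4:36  5:41  6:4  7:34
Giant step factor: 35^(-8) ≡ 42 (mod 53).
Scan 48·42^i mod 53 for i = 0, 1, …:
  i=0: 48   i=1: 2   i=2: 31   i=3: 30
  i=4: 41
Match at i=4, j=5: a = 4·8 + 5 = 37.

37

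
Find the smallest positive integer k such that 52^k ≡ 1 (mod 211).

105

The order of 52 must divide p − 1 = 210 = 2 · 3 · 5 · 7.
Divisors: 1, 2, 3, 5, 6, 7, 10, 14, 15, 21, 30, 35, 42, 70, 105, 210.
Check each in increasing order: 52^1 ≡ 52;  52^2 ≡ 172;  52^3 ≡ 82;  52^5 ≡ 178;  52^6 ≡ 183;  52^7 ≡ 21;  52^10 ≡ 34;  52^14 ≡ 19;  52^15 ≡ 144;  52^21 ≡ 188;  52^30 ≡ 58;  52^35 ≡ 196;  52^42 ≡ 107;  52^70 ≡ 14;  52^105 ≡ 1.
Smallest exponent giving 1 is 105.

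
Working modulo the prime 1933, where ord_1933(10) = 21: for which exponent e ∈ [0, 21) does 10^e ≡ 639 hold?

6

Successive powers of 10 modulo 1933:
  10^0=1  10^1=10  10^2=100  10^3=1000  10^4=335  10^5=1417
  10^6=639
So 10^6 ≡ 639 (mod 1933), giving e = 6.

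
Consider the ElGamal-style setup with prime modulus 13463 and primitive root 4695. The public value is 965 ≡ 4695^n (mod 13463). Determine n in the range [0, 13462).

Baby-step giant-step with m = ceil(sqrt(13462)) = 117.
Baby table (4695^j mod 13463 for j=0..116):
  0:1  1:4695  2:4094  3:9629  4:12864  5:1462  6:11423  7:7856
  8:8763  9:12820  10:10290  11:6306  12:1533  13:8193  14:2344  15:5809
  16:10680  17:6388  18:9559  19:7326  20:11068  21:10543  22:9397  23:664
  24:7527  25:12353  26:12194  27:6154  28:1432  29:5203  30:6203  31:2616
  32:3864  33:6819  34:191  35:8187  36:1100  37:8171  38:6758  39:9982
  40:787  41:6103  42:4321  43:11817  44:13255  45:6239  46:10080  47:3155
  48:3425  49:5553  50:6967  51:8438  52:8264  53:12577  54:297  55:7726
  56:4248  57:5657  58:10579  59:3398  60:13418  61:4133  62:4252  63:10974
  64:29  65:1525  66:11022  67:9981  68:9555  69:2009  70:8155  71:12416
  72:11793  73:8279  74:2224  75:7855  76:4068  77:8726  78:661  79:6905
  80:71  81:10233  82:7951  83:10509  84:11323  85:9561  86:3253  87:5793
  88:2875  89:8199  90:3588  91:3447  92:1139  93:2794  94:4868  95:8549
  96:4352  97:9269  98:5539  99:8552  100:4974  101:8088  102:7500  103:6755
  104:9360  105:1968  106:4142  107:6118  108:7431  109:5912  110:9597  111:10717
  112:5084  113:12944  114:98  115:2368  116:10785
Giant step factor: 4695^(-117) ≡ 10589 (mod 13463).
Scan 965·10589^i mod 13463 for i = 0, 1, …:
  i=0: 965   i=1: 13431   i=2: 11190   i=3: 3047
  i=4: 7335   i=5: 2268   i=6: 11323
Match at i=6, j=84: n = 6·117 + 84 = 786.

786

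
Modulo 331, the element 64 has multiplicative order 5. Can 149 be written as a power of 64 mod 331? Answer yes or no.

no

⟨64⟩ has order 5; its elements mod 331 are {1, 64, 124, 150, 323}.
149 is not in this set.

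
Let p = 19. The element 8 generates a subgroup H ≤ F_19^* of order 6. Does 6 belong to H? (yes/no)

no

⟨8⟩ has order 6; its elements mod 19 are {1, 7, 8, 11, 12, 18}.
6 is not in this set.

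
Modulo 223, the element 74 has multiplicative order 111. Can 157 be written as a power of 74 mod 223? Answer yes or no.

no

157 ∈ ⟨74⟩ iff 157^111 ≡ 1 (mod 223), since |⟨74⟩| = 111.
157^111 mod 223 = 222.
Since 222 ≠ 1, 157 does not lie in the subgroup.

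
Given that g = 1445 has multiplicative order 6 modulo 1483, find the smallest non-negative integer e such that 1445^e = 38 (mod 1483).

Successive powers of 1445 modulo 1483:
  1445^0=1  1445^1=1445  1445^2=1444  1445^3=1482  1445^4=38
So 1445^4 ≡ 38 (mod 1483), giving e = 4.

4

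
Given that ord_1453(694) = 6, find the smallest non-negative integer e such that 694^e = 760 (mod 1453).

Successive powers of 694 modulo 1453:
  694^0=1  694^1=694  694^2=693  694^3=1452  694^4=759  694^5=760
So 694^5 ≡ 760 (mod 1453), giving e = 5.

5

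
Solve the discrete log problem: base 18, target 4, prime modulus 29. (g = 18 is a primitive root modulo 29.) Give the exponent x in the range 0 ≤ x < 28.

Successive powers of 18 modulo 29:
  18^0=1  18^1=18  18^2=5  18^3=3  18^4=25  18^5=15
  18^6=9  18^7=17  18^8=16  18^9=27  18^10=22  18^11=19
  18^12=23  18^13=8  18^14=28  18^15=11  18^16=24  18^17=26
  18^18=4
So 18^18 ≡ 4 (mod 29), giving x = 18.

18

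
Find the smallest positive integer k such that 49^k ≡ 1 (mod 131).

The order of 49 must divide p − 1 = 130 = 2 · 5 · 13.
Divisors: 1, 2, 5, 10, 13, 26, 65, 130.
Check each in increasing order: 49^1 ≡ 49;  49^2 ≡ 43;  49^5 ≡ 80;  49^10 ≡ 112;  49^13 ≡ 53;  49^26 ≡ 58;  49^65 ≡ 1.
Smallest exponent giving 1 is 65.

65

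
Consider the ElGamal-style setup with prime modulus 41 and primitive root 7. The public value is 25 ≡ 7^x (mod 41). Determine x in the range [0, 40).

Successive powers of 7 modulo 41:
  7^0=1  7^1=7  7^2=8  7^3=15  7^4=23  7^5=38
  7^6=20  7^7=17  7^8=37  7^9=13  7^10=9  7^11=22
  7^12=31  7^13=12  7^14=2  7^15=14  7^16=16  7^17=30
  7^18=5  7^19=35  7^20=40  7^21=34  7^22=33  7^23=26
  7^24=18  7^25=3  7^26=21  7^27=24  7^28=4  7^29=28
  7^30=32  7^31=19  7^32=10  7^33=29  7^34=39  7^35=27
  7^36=25
So 7^36 ≡ 25 (mod 41), giving x = 36.

36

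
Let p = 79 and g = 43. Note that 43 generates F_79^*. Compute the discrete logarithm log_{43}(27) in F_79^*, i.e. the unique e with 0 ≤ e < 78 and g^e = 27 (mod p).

51

Baby-step giant-step with m = ceil(sqrt(78)) = 9.
Baby table (43^j mod 79 for j=0..8):
  0:1  1:43  2:32  3:33  4:76  5:29  6:62  7:59
  8:9
Giant step factor: 43^(-9) ≡ 69 (mod 79).
Scan 27·69^i mod 79 for i = 0, 1, …:
  i=0: 27   i=1: 46   i=2: 14   i=3: 18
  i=4: 57   i=5: 62
Match at i=5, j=6: e = 5·9 + 6 = 51.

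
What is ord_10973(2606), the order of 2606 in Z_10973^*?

10972

The order of 2606 must divide p − 1 = 10972 = 2^2 · 13 · 211.
Divisors: 1, 2, 4, 13, 26, 52, 211, 422, 844, 2743, 5486, 10972.
Check each in increasing order: 2606^1 ≡ 2606;  2606^2 ≡ 9922;  2606^4 ≡ 7301;  2606^13 ≡ 10047;  2606^26 ≡ 1582;  2606^52 ≡ 880;  2606^211 ≡ 5409;  2606^422 ≡ 3263;  2606^844 ≡ 3359;  2606^2743 ≡ 5934;  2606^5486 ≡ 10972;  2606^10972 ≡ 1.
Smallest exponent giving 1 is 10972.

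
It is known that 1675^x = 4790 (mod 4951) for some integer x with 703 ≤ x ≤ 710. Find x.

707

Compute 1675^703 mod 4951 = 4874, then multiply by 1675 repeatedly:
  1675^703=4874  1675^704=4702  1675^705=3760  1675^706=328  1675^707=4790
Found 4790 at exponent 707.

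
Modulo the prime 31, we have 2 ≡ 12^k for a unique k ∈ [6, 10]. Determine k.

Compute 12^6 mod 31 = 2, then multiply by 12 repeatedly:
  12^6=2
Found 2 at exponent 6.

6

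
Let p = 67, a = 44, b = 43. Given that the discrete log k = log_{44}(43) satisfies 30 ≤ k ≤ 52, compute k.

51

Compute 44^30 mod 67 = 62, then multiply by 44 repeatedly:
  44^30=62  44^31=48  44^32=35  44^33=66  44^34=23
  44^35=7  44^36=40  44^37=18  44^38=55  44^39=8
  44^40=17  44^41=11  44^42=15  44^43=57  44^44=29
  44^45=3  44^46=65  44^47=46  44^48=14  44^49=13
  44^50=36  44^51=43
Found 43 at exponent 51.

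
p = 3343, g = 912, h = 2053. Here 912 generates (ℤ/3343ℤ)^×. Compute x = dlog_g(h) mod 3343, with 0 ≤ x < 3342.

Baby-step giant-step with m = ceil(sqrt(3342)) = 58.
Baby table (912^j mod 3343 for j=0..57):
  0:1  1:912  2:2680  3:427  4:1636  5:1054  6:1807  7:3228
  8:2096  9:2699  10:1040  11:2411  12:2481  13:2804  14:3196  15:2999
  16:514  17:748  18:204  19:2183  20:1811  21:190  22:2787  23:1064
  24:898  25:3284  26:3023  27:2344  28:1551  29:423  30:1331  31:363
  32:99  33:27  34:1223  35:2157  36:1500  37:713  38:1714  39:1987
  40:238  41:3104  42:2670  43:1336  44:1580  45:127  46:2162  47:2717
  48:741  49:506  50:138  51:2165  52:2110  53:2095  54:1787  55:1703
  56:1984  57:845
Giant step factor: 912^(-58) ≡ 2470 (mod 3343).
Scan 2053·2470^i mod 3343 for i = 0, 1, …:
  i=0: 2053   i=1: 2922   i=2: 3146   i=3: 1488
  i=4: 1403   i=5: 2062   i=6: 1751   i=7: 2471
  i=8: 2395   i=9: 1883     …   i=52: 3083
  i=53: 2999
Match at i=53, j=15: x = 53·58 + 15 = 3089.

3089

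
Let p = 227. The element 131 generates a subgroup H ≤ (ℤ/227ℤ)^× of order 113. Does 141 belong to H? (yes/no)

yes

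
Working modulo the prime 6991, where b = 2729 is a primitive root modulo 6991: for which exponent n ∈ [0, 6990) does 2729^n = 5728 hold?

Baby-step giant-step with m = ceil(sqrt(6990)) = 84.
Baby table (2729^j mod 6991 for j=0..83):
  0:1  1:2729  2:2026  3:6064  4:959  5:2477  6:6427  7:5855
  8:3860  9:5494  10:4422  11:1172  12:3501  13:4523  14:4152  15:5388
  16:1779  17:3137  18:3889  19:743  20:257  21:2253  22:3348  23:6446
  24:1778  25:408  26:1863  27:1670  28:6289  29:6767  30:3912  31:591
  32:4909  33:1905  34:4432  35:498  36:2788  37:2244  38:6751  39:2194
  40:3130  41:5759  42:543  43:6746  44:2531  45:6982  46:3403  47:2739
  48:1352  49:5351  50:5671  51:5076  52:3233  53:215  54:6482  55:2148
  56:3434  57:3446  58:1239  59:4578  60:445  61:4962  62:6722  63:6945
  64:304  65:4678  66:696  67:4823  68:4905  69:4971  70:3319  71:4206
  72:5943  73:6318  74:2016  75:6738  76:1672  77:4756  78:3828  79:2058
  80:2509  81:2872  82:777  83:2160
Giant step factor: 2729^(-84) ≡ 3618 (mod 6991).
Scan 5728·3618^i mod 6991 for i = 0, 1, …:
  i=0: 5728   i=1: 2580   i=2: 1455   i=3: 6958
  i=4: 6444   i=5: 6398   i=6: 763   i=7: 6080
  i=8: 3754   i=9: 5450     …   i=66: 5530
  i=67: 6289
Match at i=67, j=28: n = 67·84 + 28 = 5656.

5656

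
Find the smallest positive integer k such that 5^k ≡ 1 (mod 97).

96

The order of 5 must divide p − 1 = 96 = 2^5 · 3.
Divisors: 1, 2, 3, 4, 6, 8, 12, 16, 24, 32, 48, 96.
Check each in increasing order: 5^1 ≡ 5;  5^2 ≡ 25;  5^3 ≡ 28;  5^4 ≡ 43;  5^6 ≡ 8;  5^8 ≡ 6;  5^12 ≡ 64;  5^16 ≡ 36;  5^24 ≡ 22;  5^32 ≡ 35;  5^48 ≡ 96;  5^96 ≡ 1.
Smallest exponent giving 1 is 96.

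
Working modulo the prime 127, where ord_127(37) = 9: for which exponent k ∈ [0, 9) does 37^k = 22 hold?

Successive powers of 37 modulo 127:
  37^0=1  37^1=37  37^2=99  37^3=107  37^4=22
So 37^4 ≡ 22 (mod 127), giving k = 4.

4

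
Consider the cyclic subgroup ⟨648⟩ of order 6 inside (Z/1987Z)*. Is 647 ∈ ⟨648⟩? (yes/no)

⟨648⟩ has order 6; its elements mod 1987 are {1, 647, 648, 1339, 1340, 1986}.
647 is in this set.

yes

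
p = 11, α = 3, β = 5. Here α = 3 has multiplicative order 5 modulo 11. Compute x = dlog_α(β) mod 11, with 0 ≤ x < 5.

3

Successive powers of 3 modulo 11:
  3^0=1  3^1=3  3^2=9  3^3=5
So 3^3 ≡ 5 (mod 11), giving x = 3.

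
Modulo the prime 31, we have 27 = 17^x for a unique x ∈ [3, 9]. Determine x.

Compute 17^3 mod 31 = 15, then multiply by 17 repeatedly:
  17^3=15  17^4=7  17^5=26  17^6=8  17^7=12
  17^8=18  17^9=27
Found 27 at exponent 9.

9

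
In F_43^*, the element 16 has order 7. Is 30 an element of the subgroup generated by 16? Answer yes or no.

30 ∈ ⟨16⟩ iff 30^7 ≡ 1 (mod 43), since |⟨16⟩| = 7.
30^7 mod 43 = 7.
Since 7 ≠ 1, 30 does not lie in the subgroup.

no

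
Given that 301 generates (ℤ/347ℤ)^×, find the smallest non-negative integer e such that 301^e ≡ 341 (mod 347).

Baby-step giant-step with m = ceil(sqrt(346)) = 19.
Baby table (301^j mod 347 for j=0..18):
  0:1  1:301  2:34  3:171  4:115  5:262  6:93  7:233
  8:39  9:288  10:285  11:76  12:321  13:155  14:157  15:65
  16:133  17:128  18:11
Giant step factor: 301^(-19) ≡ 24 (mod 347).
Scan 341·24^i mod 347 for i = 0, 1, …:
  i=0: 341   i=1: 203   i=2: 14   i=3: 336
  i=4: 83   i=5: 257   i=6: 269   i=7: 210
  i=8: 182   i=9: 204   i=10: 38   i=11: 218
  i=12: 27   i=13: 301
Match at i=13, j=1: e = 13·19 + 1 = 248.

248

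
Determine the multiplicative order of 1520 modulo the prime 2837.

The order of 1520 must divide p − 1 = 2836 = 2^2 · 709.
Divisors: 1, 2, 4, 709, 1418, 2836.
Check each in increasing order: 1520^1 ≡ 1520;  1520^2 ≡ 1082;  1520^4 ≡ 1880;  1520^709 ≡ 416;  1520^1418 ≡ 2836;  1520^2836 ≡ 1.
Smallest exponent giving 1 is 2836.

2836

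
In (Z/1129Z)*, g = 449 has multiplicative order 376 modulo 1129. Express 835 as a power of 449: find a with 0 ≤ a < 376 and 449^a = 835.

Baby-step giant-step with m = ceil(sqrt(376)) = 20.
Baby table (449^j mod 1129 for j=0..19):
  0:1  1:449  2:639  3:145  4:752  5:77  6:703  7:656
  8:1004  9:325  10:284  11:1068  12:836  13:536  14:187  15:417
  16:948  17:19  18:628  19:851
Giant step factor: 449^(-20) ≡ 945 (mod 1129).
Scan 835·945^i mod 1129 for i = 0, 1, …:
  i=0: 835   i=1: 1033   i=2: 729   i=3: 215
  i=4: 1084   i=5: 377   i=6: 630   i=7: 367
  i=8: 212   i=9: 507     …   i=13: 20
  i=14: 836
Match at i=14, j=12: a = 14·20 + 12 = 292.

292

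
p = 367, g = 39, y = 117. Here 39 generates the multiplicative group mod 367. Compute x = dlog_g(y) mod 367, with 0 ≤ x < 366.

286

Baby-step giant-step with m = ceil(sqrt(366)) = 20.
Baby table (39^j mod 367 for j=0..19):
  0:1  1:39  2:53  3:232  4:240  5:185  6:242  7:263
  8:348  9:360  10:94  11:363  12:211  13:155  14:173  15:141
  16:361  17:133  18:49  19:76
Giant step factor: 39^(-20) ≡ 118 (mod 367).
Scan 117·118^i mod 367 for i = 0, 1, …:
  i=0: 117   i=1: 227   i=2: 362   i=3: 144
  i=4: 110   i=5: 135   i=6: 149   i=7: 333
  i=8: 25   i=9: 14     …   i=13: 170
  i=14: 242
Match at i=14, j=6: x = 14·20 + 6 = 286.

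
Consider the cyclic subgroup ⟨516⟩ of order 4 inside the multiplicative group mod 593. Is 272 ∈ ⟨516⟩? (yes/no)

272 ∈ ⟨516⟩ iff 272^4 ≡ 1 (mod 593), since |⟨516⟩| = 4.
272^4 mod 593 = 312.
Since 312 ≠ 1, 272 does not lie in the subgroup.

no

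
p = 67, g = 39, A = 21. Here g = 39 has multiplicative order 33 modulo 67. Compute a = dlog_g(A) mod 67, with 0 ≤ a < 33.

17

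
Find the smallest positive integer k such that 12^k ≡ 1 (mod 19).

6

The order of 12 must divide p − 1 = 18 = 2 · 3^2.
Divisors: 1, 2, 3, 6, 9, 18.
Check each in increasing order: 12^1 ≡ 12;  12^2 ≡ 11;  12^3 ≡ 18;  12^6 ≡ 1.
Smallest exponent giving 1 is 6.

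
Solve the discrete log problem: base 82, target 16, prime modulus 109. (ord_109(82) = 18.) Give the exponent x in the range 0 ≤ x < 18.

16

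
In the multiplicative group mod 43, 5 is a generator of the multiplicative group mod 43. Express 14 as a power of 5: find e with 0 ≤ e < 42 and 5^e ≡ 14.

Baby-step giant-step with m = ceil(sqrt(42)) = 7.
Baby table (5^j mod 43 for j=0..6):
  0:1  1:5  2:25  3:39  4:23  5:29  6:16
Giant step factor: 5^(-7) ≡ 7 (mod 43).
Scan 14·7^i mod 43 for i = 0, 1, …:
  i=0: 14   i=1: 12   i=2: 41   i=3: 29
Match at i=3, j=5: e = 3·7 + 5 = 26.

26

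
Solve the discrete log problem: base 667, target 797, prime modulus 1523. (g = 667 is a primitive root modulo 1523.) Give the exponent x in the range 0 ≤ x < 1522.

576

Baby-step giant-step with m = ceil(sqrt(1522)) = 40.
Baby table (667^j mod 1523 for j=0..39):
  0:1  1:667  2:173  3:1166  4:992  5:682  6:1040  7:715
  8:206  9:332  10:609  11:1085  12:270  13:376  14:1020  15:1082
  16:1315  17:1380  18:568  19:1152  20:792  21:1306  22:1469  23:534
  24:1319  25:1002  26:1260  27:1247  28:191  29:988  30:1060  31:348
  32:620  33:807  34:650  35:1018  36:1271  37:969  38:571  39:107
Giant step factor: 667^(-40) ≡ 625 (mod 1523).
Scan 797·625^i mod 1523 for i = 0, 1, …:
  i=0: 797   i=1: 104   i=2: 1034   i=3: 498
  i=4: 558   i=5: 1506   i=6: 36   i=7: 1178
  i=8: 641   i=9: 76     …   i=13: 1452
  i=14: 1315
Match at i=14, j=16: x = 14·40 + 16 = 576.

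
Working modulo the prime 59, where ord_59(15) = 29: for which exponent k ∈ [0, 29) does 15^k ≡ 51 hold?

13

Successive powers of 15 modulo 59:
  15^0=1  15^1=15  15^2=48  15^3=12  15^4=3  15^5=45
  15^6=26  15^7=36  15^8=9  15^9=17  15^10=19  15^11=49
  15^12=27  15^13=51
So 15^13 ≡ 51 (mod 59), giving k = 13.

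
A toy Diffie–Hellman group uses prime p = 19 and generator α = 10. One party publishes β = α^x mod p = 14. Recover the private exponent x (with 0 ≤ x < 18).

Successive powers of 10 modulo 19:
  10^0=1  10^1=10  10^2=5  10^3=12  10^4=6  10^5=3
  10^6=11  10^7=15  10^8=17  10^9=18  10^10=9  10^11=14
So 10^11 ≡ 14 (mod 19), giving x = 11.

11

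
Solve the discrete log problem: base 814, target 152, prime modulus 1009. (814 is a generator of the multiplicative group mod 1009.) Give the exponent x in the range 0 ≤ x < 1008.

Baby-step giant-step with m = ceil(sqrt(1008)) = 32.
Baby table (814^j mod 1009 for j=0..31):
  0:1  1:814  2:692  3:266  4:598  5:434  6:126  7:655
  8:418  9:219  10:682  11:198  12:741  13:801  14:200  15:351
  16:167  17:732  18:538  19:26  20:984  21:839  22:862  23:413
  24:185  25:249  26:886  27:778  28:649  29:579  30:103  31:95
Giant step factor: 814^(-32) ≡ 845 (mod 1009).
Scan 152·845^i mod 1009 for i = 0, 1, …:
  i=0: 152   i=1: 297   i=2: 733   i=3: 868
  i=4: 926   i=5: 495   i=6: 549   i=7: 774
  i=8: 198
Match at i=8, j=11: x = 8·32 + 11 = 267.

267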